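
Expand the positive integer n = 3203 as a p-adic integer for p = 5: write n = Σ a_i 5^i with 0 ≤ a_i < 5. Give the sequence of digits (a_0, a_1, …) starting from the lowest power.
(a_0, a_1, …) = (3, 0, 3, 0, 0, 1)

Repeated division by 5 gives the digits low-to-high: 3203 = 3 + 3·5^2 + 1·5^5. Digit sequence: (3, 0, 3, 0, 0, 1).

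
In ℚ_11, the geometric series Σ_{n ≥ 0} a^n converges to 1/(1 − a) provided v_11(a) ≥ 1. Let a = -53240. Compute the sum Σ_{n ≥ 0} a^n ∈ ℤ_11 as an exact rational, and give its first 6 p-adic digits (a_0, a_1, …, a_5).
Σ a^n = 1/(1 − a) = 1/53241;  first 6 digits = (1, 0, 0, 4, 7, 10)

v_11(a) = 3 ≥ 1, so the series converges in ℤ_11 to 1/(1 − a) = 1/(1 − (-53240)) = 1/53241. Expand this rational in ℤ_11: compute digits iteratively via d_i = x_i mod 11, x_{i+1} = (x_i − d_i)/11. The first 6 digits are (1, 0, 0, 4, 7, 10).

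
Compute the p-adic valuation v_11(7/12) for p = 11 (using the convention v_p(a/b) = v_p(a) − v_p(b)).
v_11(7/12) = 0

Factor powers of 11 from the numerator and denominator of the reduced fraction: 7 = 11^0 · 7 and 12 = 11^0 · 12. Apply v_p(a/b) = v_p(a) − v_p(b): v_11(7/12) = 0 − 0 = 0.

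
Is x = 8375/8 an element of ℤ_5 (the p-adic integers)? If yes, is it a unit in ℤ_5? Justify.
x ∈ ℤ_5 but not a unit; v_5(x) = 3 > 0

ℤ_5 = {x ∈ ℚ_5 : v_5(x) ≥ 0} and ℤ_5^× = {x ∈ ℤ_5 : v_5(x) = 0}. Here v_5(8375/8) = v_5(num) − v_5(den) = 3; compare against these criteria.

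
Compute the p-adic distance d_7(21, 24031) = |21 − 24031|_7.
d_7(21, 24031) = 1/2401

Step 1 — x − y = 21 − 24031 = -24010. Step 2 — v_7(-24010) = 4 (factor: -24010 = −(7^4 · 10); the sign does not affect v_p). Step 3 — |x − y|_7 = 7^{-4} = 1/2401.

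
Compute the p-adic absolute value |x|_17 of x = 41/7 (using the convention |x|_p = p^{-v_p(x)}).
|41/7|_17 = 1

Step 1 — compute v_17(x) by factoring powers of 17 out of the numerator and denominator: v_17(41/7) = 0. Step 2 — apply |x|_p = p^{-v_p(x)} = 17^{0} = 1.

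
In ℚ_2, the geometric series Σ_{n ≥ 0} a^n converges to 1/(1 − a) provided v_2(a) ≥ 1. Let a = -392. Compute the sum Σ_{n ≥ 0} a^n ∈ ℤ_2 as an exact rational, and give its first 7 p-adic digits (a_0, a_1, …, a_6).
Σ a^n = 1/(1 − a) = 1/393;  first 7 digits = (1, 0, 0, 1, 1, 1, 0)

v_2(a) = 3 ≥ 1, so the series converges in ℤ_2 to 1/(1 − a) = 1/(1 − (-392)) = 1/393. Expand this rational in ℤ_2: compute digits iteratively via d_i = x_i mod 2, x_{i+1} = (x_i − d_i)/2. The first 7 digits are (1, 0, 0, 1, 1, 1, 0).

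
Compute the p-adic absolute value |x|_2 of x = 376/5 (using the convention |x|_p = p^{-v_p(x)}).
|376/5|_2 = 1/8

Step 1 — compute v_2(x) by factoring powers of 2 out of the numerator and denominator: v_2(376/5) = 3. Step 2 — apply |x|_p = p^{-v_p(x)} = 2^{-3} = 1/8.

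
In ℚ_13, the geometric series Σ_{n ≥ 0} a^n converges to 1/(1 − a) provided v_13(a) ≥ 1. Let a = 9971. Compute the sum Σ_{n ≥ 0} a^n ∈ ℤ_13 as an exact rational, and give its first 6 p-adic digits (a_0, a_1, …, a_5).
Σ a^n = 1/(1 − a) = -1/9970;  first 6 digits = (1, 0, 7, 4, 10, 7)

v_13(a) = 2 ≥ 1, so the series converges in ℤ_13 to 1/(1 − a) = 1/(1 − 9971) = -1/9970. Expand this rational in ℤ_13: compute digits iteratively via d_i = x_i mod 13, x_{i+1} = (x_i − d_i)/13. The first 6 digits are (1, 0, 7, 4, 10, 7).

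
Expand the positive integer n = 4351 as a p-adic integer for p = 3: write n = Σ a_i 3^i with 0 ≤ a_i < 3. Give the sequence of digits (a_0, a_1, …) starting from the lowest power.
(a_0, a_1, …) = (1, 1, 0, 2, 2, 2, 2, 1)

Repeated division by 3 gives the digits low-to-high: 4351 = 1 + 1·3^1 + 2·3^3 + 2·3^4 + 2·3^5 + 2·3^6 + 1·3^7. Digit sequence: (1, 1, 0, 2, 2, 2, 2, 1).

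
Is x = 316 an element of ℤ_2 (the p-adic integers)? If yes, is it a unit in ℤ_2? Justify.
x ∈ ℤ_2 but not a unit; v_2(x) = 2 > 0

ℤ_2 = {x ∈ ℚ_2 : v_2(x) ≥ 0} and ℤ_2^× = {x ∈ ℤ_2 : v_2(x) = 0}. Here v_2(316) = v_2(num) − v_2(den) = 2; compare against these criteria.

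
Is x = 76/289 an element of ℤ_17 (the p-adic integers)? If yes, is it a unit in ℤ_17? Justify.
x ∉ ℤ_17 (v_17(x) = -2 < 0)

ℤ_17 = {x ∈ ℚ_17 : v_17(x) ≥ 0} and ℤ_17^× = {x ∈ ℤ_17 : v_17(x) = 0}. Here v_17(76/289) = v_17(num) − v_17(den) = -2; compare against these criteria.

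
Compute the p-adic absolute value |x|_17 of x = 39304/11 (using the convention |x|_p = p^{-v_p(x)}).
|39304/11|_17 = 1/4913

Step 1 — compute v_17(x) by factoring powers of 17 out of the numerator and denominator: v_17(39304/11) = 3. Step 2 — apply |x|_p = p^{-v_p(x)} = 17^{-3} = 1/4913.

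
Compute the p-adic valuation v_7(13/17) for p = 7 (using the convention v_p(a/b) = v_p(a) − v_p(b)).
v_7(13/17) = 0

Factor powers of 7 from the numerator and denominator of the reduced fraction: 13 = 7^0 · 13 and 17 = 7^0 · 17. Apply v_p(a/b) = v_p(a) − v_p(b): v_7(13/17) = 0 − 0 = 0.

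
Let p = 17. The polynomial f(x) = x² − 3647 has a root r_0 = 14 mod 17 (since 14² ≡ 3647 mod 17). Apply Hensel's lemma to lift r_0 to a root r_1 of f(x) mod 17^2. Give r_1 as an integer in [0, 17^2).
r_1 = 65 (mod 289)

Hensel's recurrence: r_{i+1} = r_i − f(r_i)·(f′(r_i))^{-1} mod 17^{i+2}, with f′(x) = 2x. Iterate:
  r_0 = 14 (mod 17)
  r_1 = 65 (mod 289)
Final: r_1 = 65, and one checks f(r_1) ≡ 0 mod 17^2.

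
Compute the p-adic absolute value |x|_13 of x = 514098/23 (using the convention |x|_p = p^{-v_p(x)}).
|514098/23|_13 = 1/28561

Step 1 — compute v_13(x) by factoring powers of 13 out of the numerator and denominator: v_13(514098/23) = 4. Step 2 — apply |x|_p = p^{-v_p(x)} = 13^{-4} = 1/28561.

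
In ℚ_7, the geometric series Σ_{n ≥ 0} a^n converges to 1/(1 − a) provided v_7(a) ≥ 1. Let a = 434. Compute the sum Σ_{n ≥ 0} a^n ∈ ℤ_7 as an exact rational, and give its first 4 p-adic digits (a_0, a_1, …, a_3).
Σ a^n = 1/(1 − a) = -1/433;  first 4 digits = (1, 6, 2, 3)

v_7(a) = 1 ≥ 1, so the series converges in ℤ_7 to 1/(1 − a) = 1/(1 − 434) = -1/433. Expand this rational in ℤ_7: compute digits iteratively via d_i = x_i mod 7, x_{i+1} = (x_i − d_i)/7. The first 4 digits are (1, 6, 2, 3).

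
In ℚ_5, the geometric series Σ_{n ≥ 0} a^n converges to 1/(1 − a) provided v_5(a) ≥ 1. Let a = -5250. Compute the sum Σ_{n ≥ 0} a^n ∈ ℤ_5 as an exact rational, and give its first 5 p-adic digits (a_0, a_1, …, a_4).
Σ a^n = 1/(1 − a) = 1/5251;  first 5 digits = (1, 0, 0, 3, 1)

v_5(a) = 3 ≥ 1, so the series converges in ℤ_5 to 1/(1 − a) = 1/(1 − (-5250)) = 1/5251. Expand this rational in ℤ_5: compute digits iteratively via d_i = x_i mod 5, x_{i+1} = (x_i − d_i)/5. The first 5 digits are (1, 0, 0, 3, 1).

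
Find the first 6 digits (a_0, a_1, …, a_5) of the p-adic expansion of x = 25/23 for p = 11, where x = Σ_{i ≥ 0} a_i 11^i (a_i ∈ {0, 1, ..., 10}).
(a_0, …, a_5) = (3, 7, 7, 6, 8, 4)

v_11(25/23) = 0 (numerator and denominator both coprime to 11), so x ∈ ℤ_11^×. Compute digits iteratively via a_i = x_i mod 11, x_{i+1} = (x_i − a_i)/11, with x_0 = x:
  x_0 = 25/23;  a_0 = 3;  x_1 = (x_0 − 3)/11 = -4/23
  x_1 = -4/23;  a_1 = 7;  x_2 = (x_1 − 7)/11 = -15/23
  x_2 = -15/23;  a_2 = 7;  x_3 = (x_2 − 7)/11 = -16/23
  x_3 = -16/23;  a_3 = 6;  x_4 = (x_3 − 6)/11 = -14/23
  x_4 = -14/23;  a_4 = 8;  x_5 = (x_4 − 8)/11 = -18/23
  x_5 = -18/23;  a_5 = 4;  x_6 = (x_5 − 4)/11 = -10/23
Digits: (3, 7, 7, 6, 8, 4).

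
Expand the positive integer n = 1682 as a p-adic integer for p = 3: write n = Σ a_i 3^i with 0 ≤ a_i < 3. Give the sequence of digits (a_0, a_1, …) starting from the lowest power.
(a_0, a_1, …) = (2, 2, 0, 2, 2, 0, 2)

Repeated division by 3 gives the digits low-to-high: 1682 = 2 + 2·3^1 + 2·3^3 + 2·3^4 + 2·3^6. Digit sequence: (2, 2, 0, 2, 2, 0, 2).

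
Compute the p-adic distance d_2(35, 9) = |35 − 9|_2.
d_2(35, 9) = 1/2

Step 1 — x − y = 35 − 9 = 26. Step 2 — v_2(26) = 1 (factor: 26 = (2^1 · 13); the sign does not affect v_p). Step 3 — |x − y|_2 = 2^{-1} = 1/2.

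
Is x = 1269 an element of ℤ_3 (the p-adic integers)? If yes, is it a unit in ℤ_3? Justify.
x ∈ ℤ_3 but not a unit; v_3(x) = 3 > 0

ℤ_3 = {x ∈ ℚ_3 : v_3(x) ≥ 0} and ℤ_3^× = {x ∈ ℤ_3 : v_3(x) = 0}. Here v_3(1269) = v_3(num) − v_3(den) = 3; compare against these criteria.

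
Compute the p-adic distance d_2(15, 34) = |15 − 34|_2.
d_2(15, 34) = 1

Step 1 — x − y = 15 − 34 = -19. Step 2 — v_2(-19) = 0 (factor: -19 = −(2^0 · 19); the sign does not affect v_p). Step 3 — |x − y|_2 = 2^{0} = 1.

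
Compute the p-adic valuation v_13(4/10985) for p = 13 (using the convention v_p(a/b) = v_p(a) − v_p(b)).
v_13(4/10985) = -3

Factor powers of 13 from the numerator and denominator of the reduced fraction: 4 = 13^0 · 4 and 10985 = 13^3 · 5. Apply v_p(a/b) = v_p(a) − v_p(b): v_13(4/10985) = 0 − 3 = -3.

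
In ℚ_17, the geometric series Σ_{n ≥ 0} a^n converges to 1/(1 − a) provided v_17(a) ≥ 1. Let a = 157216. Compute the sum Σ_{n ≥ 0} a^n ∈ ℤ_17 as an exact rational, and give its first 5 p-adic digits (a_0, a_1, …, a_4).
Σ a^n = 1/(1 − a) = -1/157215;  first 5 digits = (1, 0, 0, 15, 1)

v_17(a) = 3 ≥ 1, so the series converges in ℤ_17 to 1/(1 − a) = 1/(1 − 157216) = -1/157215. Expand this rational in ℤ_17: compute digits iteratively via d_i = x_i mod 17, x_{i+1} = (x_i − d_i)/17. The first 5 digits are (1, 0, 0, 15, 1).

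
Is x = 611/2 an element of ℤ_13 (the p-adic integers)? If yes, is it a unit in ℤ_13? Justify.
x ∈ ℤ_13 but not a unit; v_13(x) = 1 > 0

ℤ_13 = {x ∈ ℚ_13 : v_13(x) ≥ 0} and ℤ_13^× = {x ∈ ℤ_13 : v_13(x) = 0}. Here v_13(611/2) = v_13(num) − v_13(den) = 1; compare against these criteria.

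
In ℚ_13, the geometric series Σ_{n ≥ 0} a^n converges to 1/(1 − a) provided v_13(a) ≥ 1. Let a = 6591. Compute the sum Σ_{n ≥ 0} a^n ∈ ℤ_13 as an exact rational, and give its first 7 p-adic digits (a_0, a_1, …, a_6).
Σ a^n = 1/(1 − a) = -1/6590;  first 7 digits = (1, 0, 0, 3, 0, 0, 9)

v_13(a) = 3 ≥ 1, so the series converges in ℤ_13 to 1/(1 − a) = 1/(1 − 6591) = -1/6590. Expand this rational in ℤ_13: compute digits iteratively via d_i = x_i mod 13, x_{i+1} = (x_i − d_i)/13. The first 7 digits are (1, 0, 0, 3, 0, 0, 9).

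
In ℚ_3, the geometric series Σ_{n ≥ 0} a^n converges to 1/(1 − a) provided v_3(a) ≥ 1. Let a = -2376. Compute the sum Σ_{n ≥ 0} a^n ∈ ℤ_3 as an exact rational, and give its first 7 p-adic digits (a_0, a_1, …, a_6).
Σ a^n = 1/(1 − a) = 1/2377;  first 7 digits = (1, 0, 0, 2, 0, 2, 0)

v_3(a) = 3 ≥ 1, so the series converges in ℤ_3 to 1/(1 − a) = 1/(1 − (-2376)) = 1/2377. Expand this rational in ℤ_3: compute digits iteratively via d_i = x_i mod 3, x_{i+1} = (x_i − d_i)/3. The first 7 digits are (1, 0, 0, 2, 0, 2, 0).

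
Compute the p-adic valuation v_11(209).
v_11(209) = 1

v_11(n) is the largest exponent k such that 11^k divides n. Factor out: 209 = 11^1 · 19. (Sign doesn't affect v_p.) So v_11(209) = 1.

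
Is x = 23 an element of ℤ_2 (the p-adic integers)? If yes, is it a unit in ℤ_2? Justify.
x ∈ ℤ_2^× (unit); v_2(x) = 0

ℤ_2 = {x ∈ ℚ_2 : v_2(x) ≥ 0} and ℤ_2^× = {x ∈ ℤ_2 : v_2(x) = 0}. Here v_2(23) = v_2(num) − v_2(den) = 0; compare against these criteria.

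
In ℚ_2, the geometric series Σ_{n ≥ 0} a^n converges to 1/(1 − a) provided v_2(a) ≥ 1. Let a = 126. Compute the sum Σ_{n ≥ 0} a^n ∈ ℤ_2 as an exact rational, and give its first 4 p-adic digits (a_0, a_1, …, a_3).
Σ a^n = 1/(1 − a) = -1/125;  first 4 digits = (1, 1, 0, 1)

v_2(a) = 1 ≥ 1, so the series converges in ℤ_2 to 1/(1 − a) = 1/(1 − 126) = -1/125. Expand this rational in ℤ_2: compute digits iteratively via d_i = x_i mod 2, x_{i+1} = (x_i − d_i)/2. The first 4 digits are (1, 1, 0, 1).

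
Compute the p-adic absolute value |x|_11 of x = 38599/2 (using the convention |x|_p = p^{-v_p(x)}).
|38599/2|_11 = 1/1331

Step 1 — compute v_11(x) by factoring powers of 11 out of the numerator and denominator: v_11(38599/2) = 3. Step 2 — apply |x|_p = p^{-v_p(x)} = 11^{-3} = 1/1331.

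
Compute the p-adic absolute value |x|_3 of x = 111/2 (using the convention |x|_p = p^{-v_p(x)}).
|111/2|_3 = 1/3

Step 1 — compute v_3(x) by factoring powers of 3 out of the numerator and denominator: v_3(111/2) = 1. Step 2 — apply |x|_p = p^{-v_p(x)} = 3^{-1} = 1/3.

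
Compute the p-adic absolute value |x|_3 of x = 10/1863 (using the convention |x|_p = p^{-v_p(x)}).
|10/1863|_3 = 81

Step 1 — compute v_3(x) by factoring powers of 3 out of the numerator and denominator: v_3(10/1863) = -4. Step 2 — apply |x|_p = p^{-v_p(x)} = 3^{4} = 81.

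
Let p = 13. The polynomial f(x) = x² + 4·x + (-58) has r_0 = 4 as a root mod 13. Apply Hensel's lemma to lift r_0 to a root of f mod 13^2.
r_1 = 147 (mod 169)

Hensel: r_{i+1} = r_i − f(r_i)·(f′(r_i))^{-1} mod 13^{i+2}, f′(x) = 2x + 4. Iterate:
  r_0 = 4 (mod 13)
  r_1 = 147 (mod 169)
Final: r = 147 satisfies f(r) ≡ 0 mod 13^2.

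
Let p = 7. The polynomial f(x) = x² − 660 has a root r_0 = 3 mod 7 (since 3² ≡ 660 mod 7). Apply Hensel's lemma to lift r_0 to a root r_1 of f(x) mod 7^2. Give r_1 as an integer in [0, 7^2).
r_1 = 38 (mod 49)

Hensel's recurrence: r_{i+1} = r_i − f(r_i)·(f′(r_i))^{-1} mod 7^{i+2}, with f′(x) = 2x. Iterate:
  r_0 = 3 (mod 7)
  r_1 = 38 (mod 49)
Final: r_1 = 38, and one checks f(r_1) ≡ 0 mod 7^2.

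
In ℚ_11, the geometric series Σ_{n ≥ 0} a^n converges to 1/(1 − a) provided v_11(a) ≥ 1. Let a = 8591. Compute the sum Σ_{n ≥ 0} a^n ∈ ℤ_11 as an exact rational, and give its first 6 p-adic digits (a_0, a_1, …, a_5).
Σ a^n = 1/(1 − a) = -1/8590;  first 6 digits = (1, 0, 5, 6, 3, 7)

v_11(a) = 2 ≥ 1, so the series converges in ℤ_11 to 1/(1 − a) = 1/(1 − 8591) = -1/8590. Expand this rational in ℤ_11: compute digits iteratively via d_i = x_i mod 11, x_{i+1} = (x_i − d_i)/11. The first 6 digits are (1, 0, 5, 6, 3, 7).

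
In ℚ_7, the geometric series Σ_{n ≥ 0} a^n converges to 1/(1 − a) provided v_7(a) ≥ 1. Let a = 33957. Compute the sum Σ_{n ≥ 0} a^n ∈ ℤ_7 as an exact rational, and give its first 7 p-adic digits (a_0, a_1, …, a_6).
Σ a^n = 1/(1 − a) = -1/33956;  first 7 digits = (1, 0, 0, 1, 0, 2, 1)

v_7(a) = 3 ≥ 1, so the series converges in ℤ_7 to 1/(1 − a) = 1/(1 − 33957) = -1/33956. Expand this rational in ℤ_7: compute digits iteratively via d_i = x_i mod 7, x_{i+1} = (x_i − d_i)/7. The first 7 digits are (1, 0, 0, 1, 0, 2, 1).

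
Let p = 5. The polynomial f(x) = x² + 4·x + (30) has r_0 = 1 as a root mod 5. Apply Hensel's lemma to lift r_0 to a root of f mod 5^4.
r_3 = 41 (mod 625)

Hensel: r_{i+1} = r_i − f(r_i)·(f′(r_i))^{-1} mod 5^{i+2}, f′(x) = 2x + 4. Iterate:
  r_0 = 1 (mod 5)
  r_1 = 16 (mod 25)
  r_2 = 41 (mod 125)
  r_3 = 41 (mod 625)
Final: r = 41 satisfies f(r) ≡ 0 mod 5^4.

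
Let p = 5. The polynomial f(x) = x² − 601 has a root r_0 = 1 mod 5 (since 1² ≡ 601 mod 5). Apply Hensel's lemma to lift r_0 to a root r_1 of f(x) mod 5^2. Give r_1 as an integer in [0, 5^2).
r_1 = 1 (mod 25)

Hensel's recurrence: r_{i+1} = r_i − f(r_i)·(f′(r_i))^{-1} mod 5^{i+2}, with f′(x) = 2x. Iterate:
  r_0 = 1 (mod 5)
  r_1 = 1 (mod 25)
Final: r_1 = 1, and one checks f(r_1) ≡ 0 mod 5^2.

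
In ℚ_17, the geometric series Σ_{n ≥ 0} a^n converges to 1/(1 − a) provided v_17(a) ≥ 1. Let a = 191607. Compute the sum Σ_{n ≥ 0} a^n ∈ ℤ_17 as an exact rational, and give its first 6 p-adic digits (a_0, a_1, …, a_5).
Σ a^n = 1/(1 − a) = -1/191606;  first 6 digits = (1, 0, 0, 5, 2, 0)

v_17(a) = 3 ≥ 1, so the series converges in ℤ_17 to 1/(1 − a) = 1/(1 − 191607) = -1/191606. Expand this rational in ℤ_17: compute digits iteratively via d_i = x_i mod 17, x_{i+1} = (x_i − d_i)/17. The first 6 digits are (1, 0, 0, 5, 2, 0).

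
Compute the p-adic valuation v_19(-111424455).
v_19(-111424455) = 5

v_19(n) is the largest exponent k such that 19^k divides n. Factor out: -111424455 = -19^5 · 45. (Sign doesn't affect v_p.) So v_19(-111424455) = 5.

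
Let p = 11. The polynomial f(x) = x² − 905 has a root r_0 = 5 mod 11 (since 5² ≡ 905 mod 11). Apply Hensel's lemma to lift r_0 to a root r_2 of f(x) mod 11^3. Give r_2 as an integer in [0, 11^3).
r_2 = 1182 (mod 1331)

Hensel's recurrence: r_{i+1} = r_i − f(r_i)·(f′(r_i))^{-1} mod 11^{i+2}, with f′(x) = 2x. Iterate:
  r_0 = 5 (mod 11)
  r_1 = 93 (mod 121)
  r_2 = 1182 (mod 1331)
Final: r_2 = 1182, and one checks f(r_2) ≡ 0 mod 11^3.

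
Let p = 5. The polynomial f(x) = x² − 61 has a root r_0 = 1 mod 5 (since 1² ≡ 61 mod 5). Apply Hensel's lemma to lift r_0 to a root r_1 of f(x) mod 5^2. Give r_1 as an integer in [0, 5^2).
r_1 = 6 (mod 25)

Hensel's recurrence: r_{i+1} = r_i − f(r_i)·(f′(r_i))^{-1} mod 5^{i+2}, with f′(x) = 2x. Iterate:
  r_0 = 1 (mod 5)
  r_1 = 6 (mod 25)
Final: r_1 = 6, and one checks f(r_1) ≡ 0 mod 5^2.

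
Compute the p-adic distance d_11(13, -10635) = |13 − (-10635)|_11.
d_11(13, -10635) = 1/1331

Step 1 — x − y = 13 − (-10635) = 10648. Step 2 — v_11(10648) = 3 (factor: 10648 = (11^3 · 8); the sign does not affect v_p). Step 3 — |x − y|_11 = 11^{-3} = 1/1331.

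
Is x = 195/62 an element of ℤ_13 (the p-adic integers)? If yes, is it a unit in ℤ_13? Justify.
x ∈ ℤ_13 but not a unit; v_13(x) = 1 > 0

ℤ_13 = {x ∈ ℚ_13 : v_13(x) ≥ 0} and ℤ_13^× = {x ∈ ℤ_13 : v_13(x) = 0}. Here v_13(195/62) = v_13(num) − v_13(den) = 1; compare against these criteria.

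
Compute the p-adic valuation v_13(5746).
v_13(5746) = 2

v_13(n) is the largest exponent k such that 13^k divides n. Factor out: 5746 = 13^2 · 34. (Sign doesn't affect v_p.) So v_13(5746) = 2.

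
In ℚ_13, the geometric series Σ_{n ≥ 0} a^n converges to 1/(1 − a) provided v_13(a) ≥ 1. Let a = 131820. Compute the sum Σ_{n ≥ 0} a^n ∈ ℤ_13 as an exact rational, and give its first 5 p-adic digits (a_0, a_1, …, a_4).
Σ a^n = 1/(1 − a) = -1/131819;  first 5 digits = (1, 0, 0, 8, 4)

v_13(a) = 3 ≥ 1, so the series converges in ℤ_13 to 1/(1 − a) = 1/(1 − 131820) = -1/131819. Expand this rational in ℤ_13: compute digits iteratively via d_i = x_i mod 13, x_{i+1} = (x_i − d_i)/13. The first 5 digits are (1, 0, 0, 8, 4).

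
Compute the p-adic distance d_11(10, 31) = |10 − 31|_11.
d_11(10, 31) = 1

Step 1 — x − y = 10 − 31 = -21. Step 2 — v_11(-21) = 0 (factor: -21 = −(11^0 · 21); the sign does not affect v_p). Step 3 — |x − y|_11 = 11^{0} = 1.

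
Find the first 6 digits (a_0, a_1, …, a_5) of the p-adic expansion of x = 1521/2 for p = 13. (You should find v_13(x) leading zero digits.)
(a_0, …, a_5) = (0, 0, 11, 6, 6, 6)

v_13(1521/2) = 2, so a_0 = ... = a_1 = 0. Factor out: x = 13^2 · u with u = 9/2 a unit in ℤ_13. Expand u iteratively via a_{v+i} = u_i mod 13, u_{i+1} = (u_i − a_{v+i})/13:
  u_0 = 9/2;  a_2 = 11;  u_1 = (u_0 − 11)/13 = -1/2
  u_1 = -1/2;  a_3 = 6;  u_2 = (u_1 − 6)/13 = -1/2
  u_2 = -1/2;  a_4 = 6;  u_3 = (u_2 − 6)/13 = -1/2
  u_3 = -1/2;  a_5 = 6;  u_4 = (u_3 − 6)/13 = -1/2
Digits: (0, 0, 11, 6, 6, 6).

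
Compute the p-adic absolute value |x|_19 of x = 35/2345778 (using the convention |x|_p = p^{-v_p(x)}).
|35/2345778|_19 = 130321

Step 1 — compute v_19(x) by factoring powers of 19 out of the numerator and denominator: v_19(35/2345778) = -4. Step 2 — apply |x|_p = p^{-v_p(x)} = 19^{4} = 130321.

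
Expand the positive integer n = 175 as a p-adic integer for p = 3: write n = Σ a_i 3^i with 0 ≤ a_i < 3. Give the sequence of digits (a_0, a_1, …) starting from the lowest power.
(a_0, a_1, …) = (1, 1, 1, 0, 2)

Repeated division by 3 gives the digits low-to-high: 175 = 1 + 1·3^1 + 1·3^2 + 2·3^4. Digit sequence: (1, 1, 1, 0, 2).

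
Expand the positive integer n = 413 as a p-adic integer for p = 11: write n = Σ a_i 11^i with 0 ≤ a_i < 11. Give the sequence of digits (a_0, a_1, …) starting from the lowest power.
(a_0, a_1, …) = (6, 4, 3)

Repeated division by 11 gives the digits low-to-high: 413 = 6 + 4·11^1 + 3·11^2. Digit sequence: (6, 4, 3).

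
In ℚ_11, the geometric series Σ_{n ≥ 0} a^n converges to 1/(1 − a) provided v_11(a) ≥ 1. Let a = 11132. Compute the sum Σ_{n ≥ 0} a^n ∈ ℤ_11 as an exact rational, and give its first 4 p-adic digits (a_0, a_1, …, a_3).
Σ a^n = 1/(1 − a) = -1/11131;  first 4 digits = (1, 0, 4, 8)

v_11(a) = 2 ≥ 1, so the series converges in ℤ_11 to 1/(1 − a) = 1/(1 − 11132) = -1/11131. Expand this rational in ℤ_11: compute digits iteratively via d_i = x_i mod 11, x_{i+1} = (x_i − d_i)/11. The first 4 digits are (1, 0, 4, 8).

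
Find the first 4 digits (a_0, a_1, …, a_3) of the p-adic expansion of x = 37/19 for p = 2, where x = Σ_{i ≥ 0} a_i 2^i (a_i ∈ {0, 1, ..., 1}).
(a_0, …, a_3) = (1, 1, 1, 0)

v_2(37/19) = 0 (numerator and denominator both coprime to 2), so x ∈ ℤ_2^×. Compute digits iteratively via a_i = x_i mod 2, x_{i+1} = (x_i − a_i)/2, with x_0 = x:
  x_0 = 37/19;  a_0 = 1;  x_1 = (x_0 − 1)/2 = 9/19
  x_1 = 9/19;  a_1 = 1;  x_2 = (x_1 − 1)/2 = -5/19
  x_2 = -5/19;  a_2 = 1;  x_3 = (x_2 − 1)/2 = -12/19
  x_3 = -12/19;  a_3 = 0;  x_4 = (x_3 − 0)/2 = -6/19
Digits: (1, 1, 1, 0).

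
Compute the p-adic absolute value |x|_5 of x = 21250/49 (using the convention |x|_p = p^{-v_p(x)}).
|21250/49|_5 = 1/625

Step 1 — compute v_5(x) by factoring powers of 5 out of the numerator and denominator: v_5(21250/49) = 4. Step 2 — apply |x|_p = p^{-v_p(x)} = 5^{-4} = 1/625.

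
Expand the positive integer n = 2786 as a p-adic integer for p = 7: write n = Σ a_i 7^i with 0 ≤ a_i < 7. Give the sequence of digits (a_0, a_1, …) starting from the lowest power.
(a_0, a_1, …) = (0, 6, 0, 1, 1)

Repeated division by 7 gives the digits low-to-high: 2786 = 6·7^1 + 1·7^3 + 1·7^4. Digit sequence: (0, 6, 0, 1, 1).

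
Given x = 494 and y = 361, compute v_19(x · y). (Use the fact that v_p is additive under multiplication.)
v_19(178334) = 3

v_p(x) = 1 (factor: 494 = 19^1 · 26); v_p(y) = 2 (factor: 361 = 19^2 · 1). Additivity: v_p(xy) = v_p(x) + v_p(y) = 1 + 2 = 3. (Direct check: xy = 178334 = 19^3 · (26).)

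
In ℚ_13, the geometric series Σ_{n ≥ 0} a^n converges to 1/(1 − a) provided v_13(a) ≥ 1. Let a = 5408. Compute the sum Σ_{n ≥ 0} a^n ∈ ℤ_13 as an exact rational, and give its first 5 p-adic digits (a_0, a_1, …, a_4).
Σ a^n = 1/(1 − a) = -1/5407;  first 5 digits = (1, 0, 6, 2, 10)

v_13(a) = 2 ≥ 1, so the series converges in ℤ_13 to 1/(1 − a) = 1/(1 − 5408) = -1/5407. Expand this rational in ℤ_13: compute digits iteratively via d_i = x_i mod 13, x_{i+1} = (x_i − d_i)/13. The first 5 digits are (1, 0, 6, 2, 10).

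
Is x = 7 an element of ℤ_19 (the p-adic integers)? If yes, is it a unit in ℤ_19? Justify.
x ∈ ℤ_19^× (unit); v_19(x) = 0

ℤ_19 = {x ∈ ℚ_19 : v_19(x) ≥ 0} and ℤ_19^× = {x ∈ ℤ_19 : v_19(x) = 0}. Here v_19(7) = v_19(num) − v_19(den) = 0; compare against these criteria.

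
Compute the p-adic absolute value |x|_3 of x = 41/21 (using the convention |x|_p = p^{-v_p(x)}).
|41/21|_3 = 3

Step 1 — compute v_3(x) by factoring powers of 3 out of the numerator and denominator: v_3(41/21) = -1. Step 2 — apply |x|_p = p^{-v_p(x)} = 3^{1} = 3.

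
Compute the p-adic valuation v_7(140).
v_7(140) = 1

v_7(n) is the largest exponent k such that 7^k divides n. Factor out: 140 = 7^1 · 20. (Sign doesn't affect v_p.) So v_7(140) = 1.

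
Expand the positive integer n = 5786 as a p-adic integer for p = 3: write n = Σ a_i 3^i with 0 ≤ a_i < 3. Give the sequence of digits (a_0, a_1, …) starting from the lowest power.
(a_0, a_1, …) = (2, 2, 0, 1, 2, 2, 1, 2)

Repeated division by 3 gives the digits low-to-high: 5786 = 2 + 2·3^1 + 1·3^3 + 2·3^4 + 2·3^5 + 1·3^6 + 2·3^7. Digit sequence: (2, 2, 0, 1, 2, 2, 1, 2).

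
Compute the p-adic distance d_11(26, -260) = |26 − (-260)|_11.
d_11(26, -260) = 1/11

Step 1 — x − y = 26 − (-260) = 286. Step 2 — v_11(286) = 1 (factor: 286 = (11^1 · 26); the sign does not affect v_p). Step 3 — |x − y|_11 = 11^{-1} = 1/11.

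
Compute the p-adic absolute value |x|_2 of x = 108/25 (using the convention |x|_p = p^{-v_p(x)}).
|108/25|_2 = 1/4

Step 1 — compute v_2(x) by factoring powers of 2 out of the numerator and denominator: v_2(108/25) = 2. Step 2 — apply |x|_p = p^{-v_p(x)} = 2^{-2} = 1/4.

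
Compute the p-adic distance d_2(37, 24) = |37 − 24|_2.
d_2(37, 24) = 1

Step 1 — x − y = 37 − 24 = 13. Step 2 — v_2(13) = 0 (factor: 13 = (2^0 · 13); the sign does not affect v_p). Step 3 — |x − y|_2 = 2^{0} = 1.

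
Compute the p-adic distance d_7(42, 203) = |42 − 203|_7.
d_7(42, 203) = 1/7

Step 1 — x − y = 42 − 203 = -161. Step 2 — v_7(-161) = 1 (factor: -161 = −(7^1 · 23); the sign does not affect v_p). Step 3 — |x − y|_7 = 7^{-1} = 1/7.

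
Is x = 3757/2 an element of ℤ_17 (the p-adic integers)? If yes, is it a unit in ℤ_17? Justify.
x ∈ ℤ_17 but not a unit; v_17(x) = 2 > 0

ℤ_17 = {x ∈ ℚ_17 : v_17(x) ≥ 0} and ℤ_17^× = {x ∈ ℤ_17 : v_17(x) = 0}. Here v_17(3757/2) = v_17(num) − v_17(den) = 2; compare against these criteria.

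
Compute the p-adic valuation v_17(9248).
v_17(9248) = 2

v_17(n) is the largest exponent k such that 17^k divides n. Factor out: 9248 = 17^2 · 32. (Sign doesn't affect v_p.) So v_17(9248) = 2.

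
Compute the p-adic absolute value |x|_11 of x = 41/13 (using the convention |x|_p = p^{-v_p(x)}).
|41/13|_11 = 1

Step 1 — compute v_11(x) by factoring powers of 11 out of the numerator and denominator: v_11(41/13) = 0. Step 2 — apply |x|_p = p^{-v_p(x)} = 11^{0} = 1.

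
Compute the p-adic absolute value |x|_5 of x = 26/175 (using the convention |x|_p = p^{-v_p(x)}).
|26/175|_5 = 25

Step 1 — compute v_5(x) by factoring powers of 5 out of the numerator and denominator: v_5(26/175) = -2. Step 2 — apply |x|_p = p^{-v_p(x)} = 5^{2} = 25.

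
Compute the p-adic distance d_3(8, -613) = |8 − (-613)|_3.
d_3(8, -613) = 1/27

Step 1 — x − y = 8 − (-613) = 621. Step 2 — v_3(621) = 3 (factor: 621 = (3^3 · 23); the sign does not affect v_p). Step 3 — |x − y|_3 = 3^{-3} = 1/27.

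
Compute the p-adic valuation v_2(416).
v_2(416) = 5

v_2(n) is the largest exponent k such that 2^k divides n. Factor out: 416 = 2^5 · 13. (Sign doesn't affect v_p.) So v_2(416) = 5.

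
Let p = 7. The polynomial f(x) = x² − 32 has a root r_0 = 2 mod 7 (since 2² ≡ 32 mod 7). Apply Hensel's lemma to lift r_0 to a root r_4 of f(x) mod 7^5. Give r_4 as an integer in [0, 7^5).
r_4 = 15346 (mod 16807)

Hensel's recurrence: r_{i+1} = r_i − f(r_i)·(f′(r_i))^{-1} mod 7^{i+2}, with f′(x) = 2x. Iterate:
  r_0 = 2 (mod 7)
  r_1 = 9 (mod 49)
  r_2 = 254 (mod 343)
  r_3 = 940 (mod 2401)
  r_4 = 15346 (mod 16807)
Final: r_4 = 15346, and one checks f(r_4) ≡ 0 mod 7^5.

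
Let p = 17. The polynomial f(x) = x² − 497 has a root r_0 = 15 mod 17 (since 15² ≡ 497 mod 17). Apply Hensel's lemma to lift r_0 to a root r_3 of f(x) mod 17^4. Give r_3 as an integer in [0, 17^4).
r_3 = 69307 (mod 83521)

Hensel's recurrence: r_{i+1} = r_i − f(r_i)·(f′(r_i))^{-1} mod 17^{i+2}, with f′(x) = 2x. Iterate:
  r_0 = 15 (mod 17)
  r_1 = 236 (mod 289)
  r_2 = 525 (mod 4913)
  r_3 = 69307 (mod 83521)
Final: r_3 = 69307, and one checks f(r_3) ≡ 0 mod 17^4.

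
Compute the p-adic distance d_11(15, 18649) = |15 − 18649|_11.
d_11(15, 18649) = 1/1331

Step 1 — x − y = 15 − 18649 = -18634. Step 2 — v_11(-18634) = 3 (factor: -18634 = −(11^3 · 14); the sign does not affect v_p). Step 3 — |x − y|_11 = 11^{-3} = 1/1331.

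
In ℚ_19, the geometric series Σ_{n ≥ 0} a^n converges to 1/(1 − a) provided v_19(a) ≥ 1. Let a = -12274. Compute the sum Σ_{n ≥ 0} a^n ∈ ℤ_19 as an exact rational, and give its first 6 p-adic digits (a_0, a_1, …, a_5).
Σ a^n = 1/(1 − a) = 1/12275;  first 6 digits = (1, 0, 4, 17, 15, 3)

v_19(a) = 2 ≥ 1, so the series converges in ℤ_19 to 1/(1 − a) = 1/(1 − (-12274)) = 1/12275. Expand this rational in ℤ_19: compute digits iteratively via d_i = x_i mod 19, x_{i+1} = (x_i − d_i)/19. The first 6 digits are (1, 0, 4, 17, 15, 3).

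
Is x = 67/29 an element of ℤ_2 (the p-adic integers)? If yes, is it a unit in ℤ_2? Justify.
x ∈ ℤ_2^× (unit); v_2(x) = 0

ℤ_2 = {x ∈ ℚ_2 : v_2(x) ≥ 0} and ℤ_2^× = {x ∈ ℤ_2 : v_2(x) = 0}. Here v_2(67/29) = v_2(num) − v_2(den) = 0; compare against these criteria.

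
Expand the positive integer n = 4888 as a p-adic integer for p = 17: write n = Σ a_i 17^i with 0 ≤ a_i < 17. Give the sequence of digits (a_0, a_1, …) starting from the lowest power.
(a_0, a_1, …) = (9, 15, 16)

Repeated division by 17 gives the digits low-to-high: 4888 = 9 + 15·17^1 + 16·17^2. Digit sequence: (9, 15, 16).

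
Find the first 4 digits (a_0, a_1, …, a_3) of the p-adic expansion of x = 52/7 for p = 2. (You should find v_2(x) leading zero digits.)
(a_0, …, a_3) = (0, 0, 1, 1)

v_2(52/7) = 2, so a_0 = ... = a_1 = 0. Factor out: x = 2^2 · u with u = 13/7 a unit in ℤ_2. Expand u iteratively via a_{v+i} = u_i mod 2, u_{i+1} = (u_i − a_{v+i})/2:
  u_0 = 13/7;  a_2 = 1;  u_1 = (u_0 − 1)/2 = 3/7
  u_1 = 3/7;  a_3 = 1;  u_2 = (u_1 − 1)/2 = -2/7
Digits: (0, 0, 1, 1).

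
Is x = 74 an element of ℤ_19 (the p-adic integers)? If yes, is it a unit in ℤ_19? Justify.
x ∈ ℤ_19^× (unit); v_19(x) = 0

ℤ_19 = {x ∈ ℚ_19 : v_19(x) ≥ 0} and ℤ_19^× = {x ∈ ℤ_19 : v_19(x) = 0}. Here v_19(74) = v_19(num) − v_19(den) = 0; compare against these criteria.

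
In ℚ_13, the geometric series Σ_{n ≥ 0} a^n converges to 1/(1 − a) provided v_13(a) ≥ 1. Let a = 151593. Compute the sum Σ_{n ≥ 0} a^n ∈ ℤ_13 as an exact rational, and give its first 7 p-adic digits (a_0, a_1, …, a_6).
Σ a^n = 1/(1 − a) = -1/151592;  first 7 digits = (1, 0, 0, 4, 5, 0, 3)

v_13(a) = 3 ≥ 1, so the series converges in ℤ_13 to 1/(1 − a) = 1/(1 − 151593) = -1/151592. Expand this rational in ℤ_13: compute digits iteratively via d_i = x_i mod 13, x_{i+1} = (x_i − d_i)/13. The first 7 digits are (1, 0, 0, 4, 5, 0, 3).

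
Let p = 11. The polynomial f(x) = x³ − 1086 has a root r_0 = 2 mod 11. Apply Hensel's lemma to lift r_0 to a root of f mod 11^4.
r_3 = 1806 (mod 14641)

Hensel: r_{i+1} = r_i − f(r_i)/f′(r_i) mod 11^{i+2}, where f′(x) = 3x². Iterate:
  r_0 = 2 (mod 11)
  r_1 = 112 (mod 121)
  r_2 = 475 (mod 1331)
  r_3 = 1806 (mod 14641)
Final: r = 1806 with f(r) ≡ 0 mod 11^4.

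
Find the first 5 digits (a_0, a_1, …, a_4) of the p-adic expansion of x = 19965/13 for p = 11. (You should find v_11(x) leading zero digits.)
(a_0, …, a_4) = (0, 0, 0, 2, 5)

v_11(19965/13) = 3, so a_0 = ... = a_2 = 0. Factor out: x = 11^3 · u with u = 15/13 a unit in ℤ_11. Expand u iteratively via a_{v+i} = u_i mod 11, u_{i+1} = (u_i − a_{v+i})/11:
  u_0 = 15/13;  a_3 = 2;  u_1 = (u_0 − 2)/11 = -1/13
  u_1 = -1/13;  a_4 = 5;  u_2 = (u_1 − 5)/11 = -6/13
Digits: (0, 0, 0, 2, 5).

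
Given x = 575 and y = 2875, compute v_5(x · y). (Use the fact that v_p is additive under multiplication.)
v_5(1653125) = 5

v_p(x) = 2 (factor: 575 = 5^2 · 23); v_p(y) = 3 (factor: 2875 = 5^3 · 23). Additivity: v_p(xy) = v_p(x) + v_p(y) = 2 + 3 = 5. (Direct check: xy = 1653125 = 5^5 · (529).)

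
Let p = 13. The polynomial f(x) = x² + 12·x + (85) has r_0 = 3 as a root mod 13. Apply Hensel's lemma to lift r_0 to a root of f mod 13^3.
r_2 = 1667 (mod 2197)

Hensel: r_{i+1} = r_i − f(r_i)·(f′(r_i))^{-1} mod 13^{i+2}, f′(x) = 2x + 12. Iterate:
  r_0 = 3 (mod 13)
  r_1 = 146 (mod 169)
  r_2 = 1667 (mod 2197)
Final: r = 1667 satisfies f(r) ≡ 0 mod 13^3.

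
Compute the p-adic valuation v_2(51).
v_2(51) = 0

v_2(n) is the largest exponent k such that 2^k divides n. Factor out: 51 = 2^0 · 51. (Sign doesn't affect v_p.) So v_2(51) = 0.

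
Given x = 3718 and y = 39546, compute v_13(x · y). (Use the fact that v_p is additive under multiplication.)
v_13(147032028) = 5

v_p(x) = 2 (factor: 3718 = 13^2 · 22); v_p(y) = 3 (factor: 39546 = 13^3 · 18). Additivity: v_p(xy) = v_p(x) + v_p(y) = 2 + 3 = 5. (Direct check: xy = 147032028 = 13^5 · (396).)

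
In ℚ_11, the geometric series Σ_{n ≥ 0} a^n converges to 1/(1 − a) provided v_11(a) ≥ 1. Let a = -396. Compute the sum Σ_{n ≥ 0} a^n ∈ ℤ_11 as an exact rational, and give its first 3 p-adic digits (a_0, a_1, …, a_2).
Σ a^n = 1/(1 − a) = 1/397;  first 3 digits = (1, 8, 5)

v_11(a) = 1 ≥ 1, so the series converges in ℤ_11 to 1/(1 − a) = 1/(1 − (-396)) = 1/397. Expand this rational in ℤ_11: compute digits iteratively via d_i = x_i mod 11, x_{i+1} = (x_i − d_i)/11. The first 3 digits are (1, 8, 5).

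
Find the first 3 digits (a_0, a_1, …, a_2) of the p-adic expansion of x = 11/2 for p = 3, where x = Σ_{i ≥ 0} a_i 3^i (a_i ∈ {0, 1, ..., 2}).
(a_0, …, a_2) = (1, 0, 2)

v_3(11/2) = 0 (numerator and denominator both coprime to 3), so x ∈ ℤ_3^×. Compute digits iteratively via a_i = x_i mod 3, x_{i+1} = (x_i − a_i)/3, with x_0 = x:
  x_0 = 11/2;  a_0 = 1;  x_1 = (x_0 − 1)/3 = 3/2
  x_1 = 3/2;  a_1 = 0;  x_2 = (x_1 − 0)/3 = 1/2
  x_2 = 1/2;  a_2 = 2;  x_3 = (x_2 − 2)/3 = -1/2
Digits: (1, 0, 2).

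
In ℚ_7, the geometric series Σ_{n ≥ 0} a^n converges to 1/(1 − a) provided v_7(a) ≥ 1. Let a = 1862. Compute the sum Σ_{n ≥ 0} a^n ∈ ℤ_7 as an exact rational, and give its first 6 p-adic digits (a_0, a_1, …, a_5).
Σ a^n = 1/(1 − a) = -1/1861;  first 6 digits = (1, 0, 3, 5, 2, 3)

v_7(a) = 2 ≥ 1, so the series converges in ℤ_7 to 1/(1 − a) = 1/(1 − 1862) = -1/1861. Expand this rational in ℤ_7: compute digits iteratively via d_i = x_i mod 7, x_{i+1} = (x_i − d_i)/7. The first 6 digits are (1, 0, 3, 5, 2, 3).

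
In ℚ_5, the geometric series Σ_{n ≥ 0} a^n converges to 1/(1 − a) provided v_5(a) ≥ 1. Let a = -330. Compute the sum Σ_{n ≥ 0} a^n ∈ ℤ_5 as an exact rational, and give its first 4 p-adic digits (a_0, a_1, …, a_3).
Σ a^n = 1/(1 − a) = 1/331;  first 4 digits = (1, 4, 2, 2)

v_5(a) = 1 ≥ 1, so the series converges in ℤ_5 to 1/(1 − a) = 1/(1 − (-330)) = 1/331. Expand this rational in ℤ_5: compute digits iteratively via d_i = x_i mod 5, x_{i+1} = (x_i − d_i)/5. The first 4 digits are (1, 4, 2, 2).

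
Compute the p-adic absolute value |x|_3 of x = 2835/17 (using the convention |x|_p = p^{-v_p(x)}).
|2835/17|_3 = 1/81

Step 1 — compute v_3(x) by factoring powers of 3 out of the numerator and denominator: v_3(2835/17) = 4. Step 2 — apply |x|_p = p^{-v_p(x)} = 3^{-4} = 1/81.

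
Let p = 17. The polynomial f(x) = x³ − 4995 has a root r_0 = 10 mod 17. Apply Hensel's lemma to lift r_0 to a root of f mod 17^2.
r_1 = 163 (mod 289)

Hensel: r_{i+1} = r_i − f(r_i)/f′(r_i) mod 17^{i+2}, where f′(x) = 3x². Iterate:
  r_0 = 10 (mod 17)
  r_1 = 163 (mod 289)
Final: r = 163 with f(r) ≡ 0 mod 17^2.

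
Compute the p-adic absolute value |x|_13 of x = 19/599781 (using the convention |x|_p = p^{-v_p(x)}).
|19/599781|_13 = 28561

Step 1 — compute v_13(x) by factoring powers of 13 out of the numerator and denominator: v_13(19/599781) = -4. Step 2 — apply |x|_p = p^{-v_p(x)} = 13^{4} = 28561.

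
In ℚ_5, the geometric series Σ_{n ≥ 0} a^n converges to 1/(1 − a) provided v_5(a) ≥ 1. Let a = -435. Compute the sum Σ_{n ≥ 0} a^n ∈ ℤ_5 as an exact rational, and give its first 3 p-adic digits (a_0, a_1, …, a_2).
Σ a^n = 1/(1 − a) = 1/436;  first 3 digits = (1, 3, 1)

v_5(a) = 1 ≥ 1, so the series converges in ℤ_5 to 1/(1 − a) = 1/(1 − (-435)) = 1/436. Expand this rational in ℤ_5: compute digits iteratively via d_i = x_i mod 5, x_{i+1} = (x_i − d_i)/5. The first 3 digits are (1, 3, 1).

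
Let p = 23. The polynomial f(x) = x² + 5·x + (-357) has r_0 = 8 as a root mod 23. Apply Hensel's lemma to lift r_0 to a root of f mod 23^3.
r_2 = 4907 (mod 12167)

Hensel: r_{i+1} = r_i − f(r_i)·(f′(r_i))^{-1} mod 23^{i+2}, f′(x) = 2x + 5. Iterate:
  r_0 = 8 (mod 23)
  r_1 = 146 (mod 529)
  r_2 = 4907 (mod 12167)
Final: r = 4907 satisfies f(r) ≡ 0 mod 23^3.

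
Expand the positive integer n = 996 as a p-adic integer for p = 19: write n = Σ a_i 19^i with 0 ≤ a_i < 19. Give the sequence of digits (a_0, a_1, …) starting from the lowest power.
(a_0, a_1, …) = (8, 14, 2)

Repeated division by 19 gives the digits low-to-high: 996 = 8 + 14·19^1 + 2·19^2. Digit sequence: (8, 14, 2).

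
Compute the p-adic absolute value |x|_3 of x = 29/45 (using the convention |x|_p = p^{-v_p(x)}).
|29/45|_3 = 9

Step 1 — compute v_3(x) by factoring powers of 3 out of the numerator and denominator: v_3(29/45) = -2. Step 2 — apply |x|_p = p^{-v_p(x)} = 3^{2} = 9.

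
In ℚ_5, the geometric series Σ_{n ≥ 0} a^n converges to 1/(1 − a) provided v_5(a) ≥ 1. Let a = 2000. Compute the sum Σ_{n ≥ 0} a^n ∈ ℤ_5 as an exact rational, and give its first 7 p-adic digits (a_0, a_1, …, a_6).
Σ a^n = 1/(1 − a) = -1/1999;  first 7 digits = (1, 0, 0, 1, 3, 0, 1)

v_5(a) = 3 ≥ 1, so the series converges in ℤ_5 to 1/(1 − a) = 1/(1 − 2000) = -1/1999. Expand this rational in ℤ_5: compute digits iteratively via d_i = x_i mod 5, x_{i+1} = (x_i − d_i)/5. The first 7 digits are (1, 0, 0, 1, 3, 0, 1).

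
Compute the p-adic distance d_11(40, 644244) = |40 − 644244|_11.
d_11(40, 644244) = 1/161051

Step 1 — x − y = 40 − 644244 = -644204. Step 2 — v_11(-644204) = 5 (factor: -644204 = −(11^5 · 4); the sign does not affect v_p). Step 3 — |x − y|_11 = 11^{-5} = 1/161051.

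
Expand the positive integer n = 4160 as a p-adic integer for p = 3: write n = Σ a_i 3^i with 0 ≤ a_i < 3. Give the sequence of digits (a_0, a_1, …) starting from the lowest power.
(a_0, a_1, …) = (2, 0, 0, 1, 0, 2, 2, 1)

Repeated division by 3 gives the digits low-to-high: 4160 = 2 + 1·3^3 + 2·3^5 + 2·3^6 + 1·3^7. Digit sequence: (2, 0, 0, 1, 0, 2, 2, 1).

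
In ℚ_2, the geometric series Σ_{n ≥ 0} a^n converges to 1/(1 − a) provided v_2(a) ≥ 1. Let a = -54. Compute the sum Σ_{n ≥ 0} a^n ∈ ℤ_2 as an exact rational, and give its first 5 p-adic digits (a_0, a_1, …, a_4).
Σ a^n = 1/(1 − a) = 1/55;  first 5 digits = (1, 1, 1, 0, 0)

v_2(a) = 1 ≥ 1, so the series converges in ℤ_2 to 1/(1 − a) = 1/(1 − (-54)) = 1/55. Expand this rational in ℤ_2: compute digits iteratively via d_i = x_i mod 2, x_{i+1} = (x_i − d_i)/2. The first 5 digits are (1, 1, 1, 0, 0).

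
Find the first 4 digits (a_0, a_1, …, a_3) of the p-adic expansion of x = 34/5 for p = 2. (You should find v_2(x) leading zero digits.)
(a_0, …, a_3) = (0, 1, 0, 1)

v_2(34/5) = 1, so a_0 = ... = a_0 = 0. Factor out: x = 2^1 · u with u = 17/5 a unit in ℤ_2. Expand u iteratively via a_{v+i} = u_i mod 2, u_{i+1} = (u_i − a_{v+i})/2:
  u_0 = 17/5;  a_1 = 1;  u_1 = (u_0 − 1)/2 = 6/5
  u_1 = 6/5;  a_2 = 0;  u_2 = (u_1 − 0)/2 = 3/5
  u_2 = 3/5;  a_3 = 1;  u_3 = (u_2 − 1)/2 = -1/5
Digits: (0, 1, 0, 1).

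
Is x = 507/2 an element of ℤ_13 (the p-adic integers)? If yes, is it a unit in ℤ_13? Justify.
x ∈ ℤ_13 but not a unit; v_13(x) = 2 > 0

ℤ_13 = {x ∈ ℚ_13 : v_13(x) ≥ 0} and ℤ_13^× = {x ∈ ℤ_13 : v_13(x) = 0}. Here v_13(507/2) = v_13(num) − v_13(den) = 2; compare against these criteria.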